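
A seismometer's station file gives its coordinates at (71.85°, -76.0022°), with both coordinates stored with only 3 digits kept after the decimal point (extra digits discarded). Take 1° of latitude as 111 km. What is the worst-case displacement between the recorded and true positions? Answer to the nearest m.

Truncating at 3 decimal places can drop up to a full unit in the last place, so each coordinate may be off by as much as 0.001°.
Latitude error → 0.001 × 111000 = 111 m along the meridian.
E–W at 71.85°: 0.001° × 111000 × cos 71.85° = 0.001 × 111000 × 0.3115 ≈ 34.5771 m.
The two errors are perpendicular, so the maximum displacement is √(111² + 34.5771²) ≈ 116.261 m.

116 m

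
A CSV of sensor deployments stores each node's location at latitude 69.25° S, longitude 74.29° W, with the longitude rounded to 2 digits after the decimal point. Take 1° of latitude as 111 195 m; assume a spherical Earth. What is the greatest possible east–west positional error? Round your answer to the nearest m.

Rounding to 2 decimal places leaves the longitude within ±0.005° of the true value.
At latitude 69.25° a degree of longitude spans 111195 m × cos 69.25° = 111195 × 0.3543 ≈ 39395.4 m.
So at most 0.005° × 39395.4 ≈ 196.977 m east–west.

197 m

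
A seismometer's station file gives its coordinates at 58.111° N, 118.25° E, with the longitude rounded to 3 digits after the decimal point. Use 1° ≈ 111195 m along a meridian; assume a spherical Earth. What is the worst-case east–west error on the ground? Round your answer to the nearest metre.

Rounding to 3 decimal places leaves the longitude within ±0.0005° of the true value.
At latitude 58.111° a degree of longitude spans 111195 m × cos 58.111° = 111195 × 0.5283 ≈ 58741.6 m.
So at most 0.0005° × 58741.6 ≈ 29.3708 m east–west.

29 metres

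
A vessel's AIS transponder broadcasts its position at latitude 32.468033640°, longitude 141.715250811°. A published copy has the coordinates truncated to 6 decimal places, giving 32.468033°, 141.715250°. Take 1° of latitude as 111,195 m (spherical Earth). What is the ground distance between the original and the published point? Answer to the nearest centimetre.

10 centimetres

The latitude changed by +0.000000640° and the longitude by +0.000000811°.
N–S: 0.000000640° × 111195 m/° = 0.0711648 m.
E–W at 32.468°: 0.000000811° × 111195 × cos 32.468° = 0.000000811 × 111195 × 0.8437 ≈ 0.0760833 m.
Combined displacement = (0.0711648² + 0.0760833²)^½ ≈ 0.104178 m.
That is 0.104178 m = 10.418 cm.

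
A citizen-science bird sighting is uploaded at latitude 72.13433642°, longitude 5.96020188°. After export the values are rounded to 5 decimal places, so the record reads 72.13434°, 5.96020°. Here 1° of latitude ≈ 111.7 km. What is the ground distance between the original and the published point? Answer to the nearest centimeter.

41 centimeters

Δlat = 72.13433642 − 72.13434 = -0.00000358°; Δlon = 5.96020188 − 5.96020 = +0.00000188°.
N–S: -0.00000358° × 111700 m/° = -0.399886 m.
E–W at 72.1343°: 0.00000188° × 111700 × cos 72.1343° = 0.00000188 × 111700 × 0.3068 ≈ 0.0644239 m.
Distance: √(0.399886² + 0.0644239²) ≈ 0.405042 m.
That is 0.405042 m = 40.504 cm.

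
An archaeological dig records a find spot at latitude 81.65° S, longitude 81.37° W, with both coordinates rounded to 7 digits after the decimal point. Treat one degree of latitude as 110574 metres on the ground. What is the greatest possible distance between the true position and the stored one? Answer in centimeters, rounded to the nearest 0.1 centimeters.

0.6 centimeters

Rounding to 7 decimal places leaves each coordinate within ±5e-08° of the true value.
N–S: 5e-08° × 110574 m/° = 0.0055287 m.
East–west component at 81.65°: 5e-08° × 110574 × cos 81.65° ≈ 5e-08 × 16057.5 ≈ 0.000802876 m.
The two errors are perpendicular, so the maximum displacement is √(0.0055287² + 0.000802876²) ≈ 0.00558669 m.
That is 0.00558669 m = 0.55867 cm.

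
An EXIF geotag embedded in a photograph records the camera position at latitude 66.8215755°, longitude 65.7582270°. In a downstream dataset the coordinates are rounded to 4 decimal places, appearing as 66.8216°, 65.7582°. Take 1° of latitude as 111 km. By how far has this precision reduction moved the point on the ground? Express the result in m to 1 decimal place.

Δlat = 66.8215755 − 66.8216 = -0.0000245°; Δlon = 65.7582270 − 65.7582 = +0.0000270°.
N–S: -0.0000245° × 111000 m/° = -2.7195 m.
E–W at 66.8216°: 0.0000270° × 111000 × cos 66.8216° = 0.0000270 × 111000 × 0.3936 ≈ 1.17961 m.
Combined displacement = (2.7195² + 1.17961²)^½ ≈ 2.96431 m.

3.0 m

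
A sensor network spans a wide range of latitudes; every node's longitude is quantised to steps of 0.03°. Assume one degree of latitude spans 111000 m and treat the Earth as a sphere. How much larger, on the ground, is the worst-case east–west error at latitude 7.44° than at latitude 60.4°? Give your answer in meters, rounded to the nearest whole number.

With a 0.03° grid the true value lies within half a step, ±0.03°/2 = ±0.015°, of the stored one.
Error at 7.44° = 0.015° × 111000 × cos 7.44° ≈ 1665 × 0.9916 = 1651 m.
At 60.4°: 0.015° × 111000 × cos 60.4° = 0.015 × 111000 × 0.4939 ≈ 822.41 m.
So the lower-latitude error exceeds the higher by 1651 − 822.41 = 828.57 m.

829 meters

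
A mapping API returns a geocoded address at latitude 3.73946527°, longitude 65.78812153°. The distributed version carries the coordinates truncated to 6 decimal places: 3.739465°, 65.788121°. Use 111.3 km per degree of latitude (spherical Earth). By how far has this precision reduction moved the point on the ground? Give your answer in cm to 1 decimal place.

6.6 cm

The latitude changed by +0.00000027° and the longitude by +0.00000053°.
North–south shift: 0.00000027 × 111300 = 0.030051 m.
East–west at this latitude: 0.00000053° × 111300 × cos 3.73947° ≈ 0.00000053 × 111063 = 0.0588634 m.
Hypotenuse of the two orthogonal shifts: √(0.030051² + 0.0588634²) = 0.0660906 m.
That is 0.0660906 m = 6.6091 cm.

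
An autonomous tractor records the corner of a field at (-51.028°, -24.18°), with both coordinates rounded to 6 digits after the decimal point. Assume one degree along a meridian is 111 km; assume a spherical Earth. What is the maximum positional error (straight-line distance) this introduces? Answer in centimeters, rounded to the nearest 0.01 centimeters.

6.56 centimeters

Rounding to 6 decimal places leaves each coordinate within ±5e-07° of the true value.
North–south component: 5e-07° × 111000 = 0.0555 m.
East–west component at 51.028°: 5e-07° × 111000 × cos 51.028° ≈ 5e-07 × 69812.4 ≈ 0.0349062 m.
The two errors are perpendicular, so the maximum displacement is √(0.0555² + 0.0349062²) ≈ 0.0655644 m.
That is 0.0655644 m = 6.5564 cm.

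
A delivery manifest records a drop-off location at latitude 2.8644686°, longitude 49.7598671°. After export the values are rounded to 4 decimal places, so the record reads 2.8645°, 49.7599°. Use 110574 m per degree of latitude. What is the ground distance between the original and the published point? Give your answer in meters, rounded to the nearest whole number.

5 meters

The latitude changed by -0.0000314° and the longitude by -0.0000329°.
North–south shift: -0.0000314 × 110574 = -3.47202 m.
E–W at 2.8645°: -0.0000329° × 110574 × cos 2.8645° = -0.0000329 × 110574 × 0.9988 ≈ -3.63334 m.
Distance: √(3.47202² + 3.63334²) ≈ 5.02554 m.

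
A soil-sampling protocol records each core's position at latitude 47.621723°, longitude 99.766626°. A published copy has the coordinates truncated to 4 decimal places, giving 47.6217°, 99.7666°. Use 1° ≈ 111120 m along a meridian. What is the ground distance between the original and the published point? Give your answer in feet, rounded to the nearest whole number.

Δlat = 47.621723 − 47.6217 = +0.000023°; Δlon = 99.766626 − 99.7666 = +0.000026°.
North–south shift: 0.000023 × 111120 = 2.55576 m.
E–W at 47.6217°: 0.000026° × 111120 × cos 47.6217° = 0.000026 × 111120 × 0.6740 ≈ 1.94733 m.
Hypotenuse of the two orthogonal shifts: √(2.55576² + 1.94733²) = 3.2131 m.
Converting: 3.2131 m × 3.2808 ft/m ≈ 10.542 ft.

11 feet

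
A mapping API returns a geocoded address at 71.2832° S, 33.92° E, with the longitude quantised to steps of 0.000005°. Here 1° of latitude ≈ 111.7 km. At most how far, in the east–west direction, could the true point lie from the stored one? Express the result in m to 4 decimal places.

0.0896 m

With a 0.000005° grid the true value lies within half a step, ±0.000005°/2 = ±2.5e-06°, of the stored one.
At latitude 71.2832° a degree of longitude spans 111700 m × cos 71.2832° = 111700 × 0.3209 ≈ 35843.5 m.
Maximum E–W displacement: 2.5e-06 × 35843.5 = 0.0896087 m.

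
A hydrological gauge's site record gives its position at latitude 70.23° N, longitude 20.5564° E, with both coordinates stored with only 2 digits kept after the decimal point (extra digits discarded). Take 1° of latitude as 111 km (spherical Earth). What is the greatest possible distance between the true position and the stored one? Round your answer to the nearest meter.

1172 meters

Truncating at 2 decimal places can drop up to a full unit in the last place, so each coordinate may be off by as much as 0.01°.
North–south component: 0.01° × 111000 = 1110 m.
E–W at 70.23°: 0.01° × 111000 × cos 70.23° = 0.01 × 111000 × 0.3382 ≈ 375.452 m.
Worst case both components are at the extreme and orthogonal: √(1110² + 375.452²) ≈ 1171.78 m.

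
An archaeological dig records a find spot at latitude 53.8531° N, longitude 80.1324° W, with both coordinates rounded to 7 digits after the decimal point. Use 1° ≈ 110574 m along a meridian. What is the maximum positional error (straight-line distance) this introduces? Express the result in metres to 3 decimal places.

0.006 metres

Rounding to 7 decimal places leaves each coordinate within ±5e-08° of the true value.
N–S: 5e-08° × 110574 m/° = 0.0055287 m.
East–west component at 53.8531°: 5e-08° × 110574 × cos 53.8531° ≈ 5e-08 × 65222.9 ≈ 0.00326115 m.
Combining orthogonally: (0.0055287² + 0.00326115²)^½ ≈ 0.00641885 m.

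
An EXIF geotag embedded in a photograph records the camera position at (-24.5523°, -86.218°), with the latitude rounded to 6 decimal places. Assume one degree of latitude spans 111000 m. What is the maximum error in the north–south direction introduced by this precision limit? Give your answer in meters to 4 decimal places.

Rounding to 6 decimal places leaves the latitude within ±5e-07° of the true value.
Along the meridian that is 5e-07° × 111000 m/° = 0.0555 m.

0.0555 meters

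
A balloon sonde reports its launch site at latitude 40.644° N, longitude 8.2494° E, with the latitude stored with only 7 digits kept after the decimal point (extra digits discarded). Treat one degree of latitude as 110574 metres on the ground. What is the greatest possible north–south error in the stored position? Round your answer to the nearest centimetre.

Truncating at 7 decimal places can drop up to a full unit in the last place, so the latitude may be off by as much as 1e-07°.
Along the meridian that is 1e-07° × 110574 m/° = 0.0110574 m.
That is 0.0110574 m = 1.1057 cm.

1 centimetres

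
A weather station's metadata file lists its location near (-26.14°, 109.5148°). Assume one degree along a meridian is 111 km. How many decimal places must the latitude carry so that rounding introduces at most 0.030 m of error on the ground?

7 decimal places

One degree of latitude covers 111000 m.
N decimal places → at most half a unit in the last place, 0.5 × 10⁻ᴺ° = 111000/2 × 10⁻ᴺ m.
Setting 55500 × 10⁻ᴺ ≤ 0.030 gives 10ᴺ ≥ 1.85e+06, i.e. N ≥ 6.27.
At 6 places the error can reach 0.0555 m, but 7 places keeps it to 0.00555 m.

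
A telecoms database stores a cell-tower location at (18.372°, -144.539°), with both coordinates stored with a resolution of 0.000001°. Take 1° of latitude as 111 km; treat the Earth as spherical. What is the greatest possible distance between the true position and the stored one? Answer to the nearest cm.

8 cm

With a 0.000001° grid the true value lies within half a step, ±0.000001°/2 = ±5e-07°, of the stored one.
North–south component: 5e-07° × 111000 = 0.0555 m.
Longitude error → 5e-07 × 111000 × cos 18.372° = 5e-07 × 111000 × 0.9490 ≈ 0.0526712 m.
Worst case both components are at the extreme and orthogonal: √(0.0555² + 0.0526712²) ≈ 0.0765147 m.
That is 0.0765147 m = 7.6515 cm.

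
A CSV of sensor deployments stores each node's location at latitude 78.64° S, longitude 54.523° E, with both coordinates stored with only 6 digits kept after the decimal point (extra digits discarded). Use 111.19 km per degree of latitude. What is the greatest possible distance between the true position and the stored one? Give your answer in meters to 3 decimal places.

0.113 meters

Truncating at 6 decimal places can drop up to a full unit in the last place, so each coordinate may be off by as much as 1e-06°.
Latitude error → 1e-06 × 111190 = 0.11119 m along the meridian.
East–west component at 78.64°: 1e-06° × 111190 × cos 78.64° ≈ 1e-06 × 21901.4 ≈ 0.0219014 m.
The two errors are perpendicular, so the maximum displacement is √(0.11119² + 0.0219014²) ≈ 0.113326 m.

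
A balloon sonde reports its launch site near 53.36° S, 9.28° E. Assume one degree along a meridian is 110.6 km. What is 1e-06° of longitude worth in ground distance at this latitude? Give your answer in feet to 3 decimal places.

0.217 feet

At 53.36° a degree of longitude is 110600 × cos 53.36° ≈ 66004.4 m, so 1e-06° corresponds to 0.0660044 m.
In feet: 0.0660044 m ÷ 0.3048 ≈ 0.21655 ft.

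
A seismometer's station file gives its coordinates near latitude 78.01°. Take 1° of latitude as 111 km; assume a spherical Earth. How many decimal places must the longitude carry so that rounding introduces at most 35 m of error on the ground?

3 decimal places

At 78.01° one degree of longitude covers 111000 × cos 78.01° ≈ 111000 × 0.2077 ≈ 23059.2 m.
N decimal places → at most half a unit in the last place, 0.5 × 10⁻ᴺ° = 23059.2/2 × 10⁻ᴺ m.
Need 0.5 × 23059.2 × 10⁻ᴺ ≤ 35 → 10⁻ᴺ ≤ 3.036e-03, so N ≥ 2.52.
At 2 places the error can reach 115 m, but 3 places keeps it to 11.5 m.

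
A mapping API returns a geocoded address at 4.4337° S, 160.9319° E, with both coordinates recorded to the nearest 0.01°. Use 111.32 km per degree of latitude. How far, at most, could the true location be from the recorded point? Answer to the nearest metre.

Rounding to 2 decimal places leaves each coordinate within ±0.005° of the true value.
Latitude error → 0.005 × 111320 = 556.6 m along the meridian.
East–west component at 4.4337°: 0.005° × 111320 × cos 4.4337° ≈ 0.005 × 110987 ≈ 554.934 m.
The two errors are perpendicular, so the maximum displacement is √(556.6² + 554.934²) ≈ 785.974 m.

786 metres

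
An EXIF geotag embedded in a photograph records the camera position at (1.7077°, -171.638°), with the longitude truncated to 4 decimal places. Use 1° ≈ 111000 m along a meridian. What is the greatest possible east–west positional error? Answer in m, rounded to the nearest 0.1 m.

11.1 m

Truncating at 4 decimal places can drop up to a full unit in the last place, so the longitude may be off by as much as 0.0001°.
One degree of longitude at 1.7077° is 111000 × cos 1.7077° ≈ 111000 × 0.9996 = 110951 m.
East–west error: 0.0001° × 110951 m/° ≈ 11.0951 m.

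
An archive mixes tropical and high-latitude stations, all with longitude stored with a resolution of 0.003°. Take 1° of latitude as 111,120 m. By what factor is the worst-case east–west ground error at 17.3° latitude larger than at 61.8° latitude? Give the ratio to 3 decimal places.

2.020

With a 0.003° grid the true value lies within half a step, ±0.003°/2 = ±0.0015°, of the stored one.
At 17.3°: 0.0015° × 111120 × cos 17.3° = 0.0015 × 111120 × 0.9548 ≈ 159.14 m.
Error at 61.8° = 0.0015° × 111120 × cos 61.8° ≈ 166.68 × 0.4726 = 78.765 m.
Ratio: 159.14 / 78.765 = cos 17.3° / cos 61.8° ≈ 2.0204.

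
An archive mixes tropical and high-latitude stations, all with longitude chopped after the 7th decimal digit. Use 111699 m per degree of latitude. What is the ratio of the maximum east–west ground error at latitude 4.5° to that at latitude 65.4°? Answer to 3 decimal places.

Truncating at 7 decimal places can drop up to a full unit in the last place, so the longitude may be off by as much as 1e-07°.
At 4.5°: 1e-07° × 111699 × cos 4.5° = 1e-07 × 111699 × 0.9969 ≈ 0.011135 m.
At 65.4°: 1e-07° × 111699 × cos 65.4° = 1e-07 × 111699 × 0.4163 ≈ 0.0046498 m.
Ratio: 0.011135 / 0.0046498 = cos 4.5° / cos 65.4° ≈ 2.3948.

2.395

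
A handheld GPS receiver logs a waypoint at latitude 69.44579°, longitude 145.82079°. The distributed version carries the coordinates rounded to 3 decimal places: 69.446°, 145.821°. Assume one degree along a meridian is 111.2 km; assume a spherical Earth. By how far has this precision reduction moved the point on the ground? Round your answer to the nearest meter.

Δlat = 69.44579 − 69.446 = -0.00021°; Δlon = 145.82079 − 145.821 = -0.00021°.
North–south shift: -0.00021 × 111200 = -23.352 m.
E–W at 69.446°: -0.00021° × 111200 × cos 69.446° = -0.00021 × 111200 × 0.3511 ≈ -8.19865 m.
Combined displacement = (23.352² + 8.19865²)^½ ≈ 24.7494 m.

25 meters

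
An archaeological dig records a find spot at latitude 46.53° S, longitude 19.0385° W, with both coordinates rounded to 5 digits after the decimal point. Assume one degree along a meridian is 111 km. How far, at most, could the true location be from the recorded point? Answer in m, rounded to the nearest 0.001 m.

0.674 m

Rounding to 5 decimal places leaves each coordinate within ±5e-06° of the true value.
North–south component: 5e-06° × 111000 = 0.555 m.
E–W at 46.53°: 5e-06° × 111000 × cos 46.53° = 5e-06 × 111000 × 0.6880 ≈ 0.381826 m.
Combining orthogonally: (0.555² + 0.381826²)^½ ≈ 0.673659 m.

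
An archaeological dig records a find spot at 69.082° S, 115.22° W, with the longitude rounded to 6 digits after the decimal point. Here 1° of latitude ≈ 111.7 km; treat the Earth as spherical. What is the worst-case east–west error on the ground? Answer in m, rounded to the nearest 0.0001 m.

Rounding to 6 decimal places leaves the longitude within ±5e-07° of the true value.
At latitude 69.082° a degree of longitude spans 111700 m × cos 69.082° = 111700 × 0.3570 ≈ 39880.4 m.
Maximum E–W displacement: 5e-07 × 39880.4 = 0.0199402 m.

0.0199 m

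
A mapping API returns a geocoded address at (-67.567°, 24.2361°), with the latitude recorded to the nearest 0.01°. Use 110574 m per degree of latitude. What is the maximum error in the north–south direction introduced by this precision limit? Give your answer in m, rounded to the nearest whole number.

553 m

Rounding to 2 decimal places leaves the latitude within ±0.005° of the true value.
Along the meridian that is 0.005° × 110574 m/° = 552.87 m.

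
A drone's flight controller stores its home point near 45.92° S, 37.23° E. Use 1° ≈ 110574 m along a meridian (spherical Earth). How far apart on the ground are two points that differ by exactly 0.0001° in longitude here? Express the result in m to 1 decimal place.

At 45.92° a degree of longitude is 110574 × cos 45.92° ≈ 76922.1 m, so 0.0001° corresponds to 7.69221 m.

7.7 m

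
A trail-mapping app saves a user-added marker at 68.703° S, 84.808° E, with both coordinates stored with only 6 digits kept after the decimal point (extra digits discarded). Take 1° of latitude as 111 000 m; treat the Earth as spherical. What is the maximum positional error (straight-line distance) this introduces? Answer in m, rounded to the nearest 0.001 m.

Truncating at 6 decimal places can drop up to a full unit in the last place, so each coordinate may be off by as much as 1e-06°.
Latitude error → 1e-06 × 111000 = 0.111 m along the meridian.
Longitude error → 1e-06 × 111000 × cos 68.703° = 1e-06 × 111000 × 0.3632 ≈ 0.0403155 m.
Worst case both components are at the extreme and orthogonal: √(0.111² + 0.0403155²) ≈ 0.118095 m.

0.118 m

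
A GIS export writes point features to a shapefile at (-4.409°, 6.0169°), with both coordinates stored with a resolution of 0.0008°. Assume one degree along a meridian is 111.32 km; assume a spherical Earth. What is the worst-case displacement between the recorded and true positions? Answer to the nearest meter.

63 meters

With a 0.0008° grid the true value lies within half a step, ±0.0008°/2 = ±0.0004°, of the stored one.
N–S: 0.0004° × 111320 m/° = 44.528 m.
East–west component at 4.409°: 0.0004° × 111320 × cos 4.409° ≈ 0.0004 × 110991 ≈ 44.3962 m.
Combining orthogonally: (44.528² + 44.3962²)^½ ≈ 62.879 m.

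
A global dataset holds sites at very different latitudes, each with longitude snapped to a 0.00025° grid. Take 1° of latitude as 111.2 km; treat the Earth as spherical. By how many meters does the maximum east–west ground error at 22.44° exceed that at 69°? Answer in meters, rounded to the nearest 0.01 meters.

With a 0.00025° grid the true value lies within half a step, ±0.00025°/2 = ±0.000125°, of the stored one.
At 22.44°: 0.000125° × 111200 × cos 22.44° = 0.000125 × 111200 × 0.9243 ≈ 12.847 m.
At 69°: 0.000125° × 111200 × cos 69° = 0.000125 × 111200 × 0.3584 ≈ 4.9813 m.
Difference: 12.847 − 4.9813 = 7.8662 m.

7.87 meters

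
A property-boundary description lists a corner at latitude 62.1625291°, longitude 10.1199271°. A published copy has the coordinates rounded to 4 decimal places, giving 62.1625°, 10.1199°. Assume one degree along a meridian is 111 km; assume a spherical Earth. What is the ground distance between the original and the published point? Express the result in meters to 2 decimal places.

The latitude changed by +0.0000291° and the longitude by +0.0000271°.
N–S: 0.0000291° × 111000 m/° = 3.2301 m.
East–west at this latitude: 0.0000271° × 111000 × cos 62.1625° ≈ 0.0000271 × 51833.2 = 1.40468 m.
Hypotenuse of the two orthogonal shifts: √(3.2301² + 1.40468²) = 3.52231 m.

3.52 meters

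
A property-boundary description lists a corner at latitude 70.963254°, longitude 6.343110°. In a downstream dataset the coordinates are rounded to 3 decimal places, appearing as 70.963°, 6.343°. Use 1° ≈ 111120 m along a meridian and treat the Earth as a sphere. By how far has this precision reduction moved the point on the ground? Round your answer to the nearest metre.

The latitude changed by +0.000254° and the longitude by +0.000110°.
N–S: 0.000254° × 111120 m/° = 28.2245 m.
East–west at this latitude: 0.000110° × 111120 × cos 70.963° ≈ 0.000110 × 36245 = 3.98695 m.
Hypotenuse of the two orthogonal shifts: √(28.2245² + 3.98695²) = 28.5047 m.

29 metres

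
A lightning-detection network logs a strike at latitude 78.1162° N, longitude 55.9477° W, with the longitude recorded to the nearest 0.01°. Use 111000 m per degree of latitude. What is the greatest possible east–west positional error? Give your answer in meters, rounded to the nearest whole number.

114 meters

Rounding to 2 decimal places leaves the longitude within ±0.005° of the true value.
Parallels shrink by cos φ, so at 78.1162° a degree of longitude is 111000 × 0.2059 ≈ 22858 m.
Maximum E–W displacement: 0.005 × 22858 = 114.29 m.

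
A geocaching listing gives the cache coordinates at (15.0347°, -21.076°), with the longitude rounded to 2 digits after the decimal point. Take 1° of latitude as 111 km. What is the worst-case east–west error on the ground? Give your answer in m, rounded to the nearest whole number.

Rounding to 2 decimal places leaves the longitude within ±0.005° of the true value.
One degree of longitude at 15.0347° is 111000 × cos 15.0347° ≈ 111000 × 0.9658 = 107200 m.
Maximum E–W displacement: 0.005 × 107200 = 536.002 m.

536 m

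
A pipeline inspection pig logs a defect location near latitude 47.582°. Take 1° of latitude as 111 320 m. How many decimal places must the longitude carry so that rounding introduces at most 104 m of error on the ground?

3

At 47.582° one degree of longitude covers 111320 × cos 47.582° ≈ 111320 × 0.6745 ≈ 75089.2 m.
With N decimal places the half-ulp bound is 0.5·10⁻ᴺ°, or 0.5·10⁻ᴺ × 75089.2 m on the ground.
Need 0.5 × 75089.2 × 10⁻ᴺ ≤ 104 → 10⁻ᴺ ≤ 2.770e-03, so N ≥ 2.56.
At 2 places the error can reach 375 m, but 3 places keeps it to 37.5 m.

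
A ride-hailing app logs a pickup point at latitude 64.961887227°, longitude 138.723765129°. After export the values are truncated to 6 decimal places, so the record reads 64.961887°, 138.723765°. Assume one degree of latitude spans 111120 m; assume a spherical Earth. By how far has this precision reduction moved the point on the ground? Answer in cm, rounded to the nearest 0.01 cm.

The latitude changed by +0.000000227° and the longitude by +0.000000129°.
N–S: 0.000000227° × 111120 m/° = 0.0252242 m.
East–west at this latitude: 0.000000129° × 111120 × cos 64.9619° ≈ 0.000000129 × 47028.3 = 0.00606665 m.
Hypotenuse of the two orthogonal shifts: √(0.0252242² + 0.00606665²) = 0.0259435 m.
That is 0.0259435 m = 2.5944 cm.

2.59 cm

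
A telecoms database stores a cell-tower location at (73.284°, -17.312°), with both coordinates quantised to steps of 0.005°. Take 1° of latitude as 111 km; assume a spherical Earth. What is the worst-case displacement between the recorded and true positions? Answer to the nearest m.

289 m

With a 0.005° grid the true value lies within half a step, ±0.005°/2 = ±0.0025°, of the stored one.
North–south component: 0.0025° × 111000 = 277.5 m.
East–west component at 73.284°: 0.0025° × 111000 × cos 73.284° ≈ 0.0025 × 31926.7 ≈ 79.8168 m.
The two errors are perpendicular, so the maximum displacement is √(277.5² + 79.8168²) ≈ 288.751 m.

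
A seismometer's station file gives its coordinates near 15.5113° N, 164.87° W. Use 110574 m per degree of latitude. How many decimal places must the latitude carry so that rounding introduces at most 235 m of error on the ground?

One degree of latitude covers 110574 m.
With N decimal places the half-ulp bound is 0.5·10⁻ᴺ°, or 0.5·10⁻ᴺ × 110574 m on the ground.
Setting 55287 × 10⁻ᴺ ≤ 235 gives 10ᴺ ≥ 235.3, i.e. N ≥ 2.37.
N = 2 would give 553 m (too coarse); N = 3 gives 55.3 m ≤ 235 m.

3 decimal places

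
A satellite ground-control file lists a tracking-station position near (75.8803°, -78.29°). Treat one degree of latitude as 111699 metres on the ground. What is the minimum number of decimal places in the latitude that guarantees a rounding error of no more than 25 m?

One degree of latitude covers 111699 m.
N decimal places → at most half a unit in the last place, 0.5 × 10⁻ᴺ° = 111699/2 × 10⁻ᴺ m.
Need 0.5 × 111699 × 10⁻ᴺ ≤ 25 → 10⁻ᴺ ≤ 4.476e-04, so N ≥ 3.35.
At 3 places the error can reach 55.8 m, but 4 places keeps it to 5.58 m.

4 decimal places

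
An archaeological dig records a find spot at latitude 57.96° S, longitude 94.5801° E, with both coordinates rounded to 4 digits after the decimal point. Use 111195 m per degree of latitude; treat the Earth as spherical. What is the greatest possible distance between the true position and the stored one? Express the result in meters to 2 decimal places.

Rounding to 4 decimal places leaves each coordinate within ±5e-05° of the true value.
North–south component: 5e-05° × 111195 = 5.55975 m.
Longitude error → 5e-05 × 111195 × cos 57.96° = 5e-05 × 111195 × 0.5305 ≈ 2.94951 m.
The two errors are perpendicular, so the maximum displacement is √(5.55975² + 2.94951²) ≈ 6.29368 m.

6.29 meters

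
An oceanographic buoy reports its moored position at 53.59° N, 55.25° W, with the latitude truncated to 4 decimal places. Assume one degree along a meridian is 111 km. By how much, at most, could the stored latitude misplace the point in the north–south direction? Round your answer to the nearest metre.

11 metres

Truncating at 4 decimal places can drop up to a full unit in the last place, so the latitude may be off by as much as 0.0001°.
Along the meridian that is 0.0001° × 111000 m/° = 11.1 m.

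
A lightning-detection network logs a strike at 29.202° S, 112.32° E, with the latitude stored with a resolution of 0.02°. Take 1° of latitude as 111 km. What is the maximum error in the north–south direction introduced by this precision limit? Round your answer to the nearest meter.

1110 meters

With a 0.02° grid the true value lies within half a step, ±0.02°/2 = ±0.01°, of the stored one.
So the N–S error is at most 0.01 × 111000 = 1110 m.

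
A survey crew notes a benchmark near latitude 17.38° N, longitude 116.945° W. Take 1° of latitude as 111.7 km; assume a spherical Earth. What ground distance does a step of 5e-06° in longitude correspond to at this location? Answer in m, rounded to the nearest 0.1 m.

At 17.38° a degree of longitude is 111700 × cos 17.38° ≈ 106600 m, so 5e-06° corresponds to 0.533001 m.

0.5 m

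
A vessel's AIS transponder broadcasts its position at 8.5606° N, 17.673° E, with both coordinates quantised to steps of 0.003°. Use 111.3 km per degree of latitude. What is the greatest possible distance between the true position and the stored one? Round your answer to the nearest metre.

With a 0.003° grid the true value lies within half a step, ±0.003°/2 = ±0.0015°, of the stored one.
Latitude error → 0.0015 × 111300 = 166.95 m along the meridian.
East–west component at 8.5606°: 0.0015° × 111300 × cos 8.5606° ≈ 0.0015 × 110060 ≈ 165.09 m.
The two errors are perpendicular, so the maximum displacement is √(166.95² + 165.09²) ≈ 234.791 m.

235 metres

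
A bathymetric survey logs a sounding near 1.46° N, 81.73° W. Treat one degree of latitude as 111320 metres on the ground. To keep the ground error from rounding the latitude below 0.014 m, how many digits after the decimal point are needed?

7 decimal places

One degree of latitude covers 111320 m.
N decimal places → at most half a unit in the last place, 0.5 × 10⁻ᴺ° = 111320/2 × 10⁻ᴺ m.
Setting 55660 × 10⁻ᴺ ≤ 0.014 gives 10ᴺ ≥ 3.976e+06, i.e. N ≥ 6.60.
So 7 decimal places suffice (0.00557 m); 6 would allow up to 0.0557 m.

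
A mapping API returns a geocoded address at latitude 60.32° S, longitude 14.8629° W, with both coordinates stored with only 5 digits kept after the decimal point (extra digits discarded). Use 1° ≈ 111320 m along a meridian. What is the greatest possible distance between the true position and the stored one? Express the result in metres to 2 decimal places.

Truncating at 5 decimal places can drop up to a full unit in the last place, so each coordinate may be off by as much as 1e-05°.
Latitude error → 1e-05 × 111320 = 1.1132 m along the meridian.
E–W at 60.32°: 1e-05° × 111320 × cos 60.32° = 1e-05 × 111320 × 0.4952 ≈ 0.551207 m.
Worst case both components are at the extreme and orthogonal: √(1.1132² + 0.551207²) ≈ 1.24219 m.

1.24 metres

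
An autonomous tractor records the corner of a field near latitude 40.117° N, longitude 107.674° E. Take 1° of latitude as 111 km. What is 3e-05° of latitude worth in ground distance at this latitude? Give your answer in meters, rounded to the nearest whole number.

3 meters

Along a meridian 3e-05° is 3e-05 × 111000 = 3.33 m.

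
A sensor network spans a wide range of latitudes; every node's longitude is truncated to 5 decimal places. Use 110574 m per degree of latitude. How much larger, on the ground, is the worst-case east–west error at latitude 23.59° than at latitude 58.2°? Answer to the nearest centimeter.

43 centimeters

Truncating at 5 decimal places can drop up to a full unit in the last place, so the longitude may be off by as much as 1e-05°.
At 23.59°: 1e-05° × 110574 × cos 23.59° = 1e-05 × 110574 × 0.9164 ≈ 1.0133 m.
At 58.2°: 1e-05° × 110574 × cos 58.2° = 1e-05 × 110574 × 0.5270 ≈ 0.58268 m.
So the lower-latitude error exceeds the higher by 1.0133 − 0.58268 = 0.43066 m.
That is 0.43066 m = 43.066 cm.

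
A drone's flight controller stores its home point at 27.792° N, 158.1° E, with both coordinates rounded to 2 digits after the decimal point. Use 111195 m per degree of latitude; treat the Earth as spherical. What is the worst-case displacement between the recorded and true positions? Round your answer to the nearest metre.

742 metres

Rounding to 2 decimal places leaves each coordinate within ±0.005° of the true value.
North–south component: 0.005° × 111195 = 555.975 m.
E–W at 27.792°: 0.005° × 111195 × cos 27.792° = 0.005 × 111195 × 0.8846 ≈ 491.841 m.
Combining orthogonally: (555.975² + 491.841²)^½ ≈ 742.304 m.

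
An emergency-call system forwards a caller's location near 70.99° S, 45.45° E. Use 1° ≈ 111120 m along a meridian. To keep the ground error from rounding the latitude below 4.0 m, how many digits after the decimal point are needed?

5 decimal places

One degree of latitude covers 111120 m.
With N decimal places the half-ulp bound is 0.5·10⁻ᴺ°, or 0.5·10⁻ᴺ × 111120 m on the ground.
Setting 55560 × 10⁻ᴺ ≤ 4.0 gives 10ᴺ ≥ 1.389e+04, i.e. N ≥ 4.14.
N = 4 would give 5.56 m (too coarse); N = 5 gives 0.556 m ≤ 4.0 m.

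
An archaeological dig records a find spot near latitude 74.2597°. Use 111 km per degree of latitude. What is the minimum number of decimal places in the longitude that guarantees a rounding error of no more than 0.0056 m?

7 decimal places

At 74.2597° one degree of longitude covers 111000 × cos 74.2597° ≈ 111000 × 0.2713 ≈ 30111.8 m.
With N decimal places the half-ulp bound is 0.5·10⁻ᴺ°, or 0.5·10⁻ᴺ × 30111.8 m on the ground.
Need 0.5 × 30111.8 × 10⁻ᴺ ≤ 0.0056 → 10⁻ᴺ ≤ 3.719e-07, so N ≥ 6.43.
At 6 places the error can reach 0.0151 m, but 7 places keeps it to 0.00151 m.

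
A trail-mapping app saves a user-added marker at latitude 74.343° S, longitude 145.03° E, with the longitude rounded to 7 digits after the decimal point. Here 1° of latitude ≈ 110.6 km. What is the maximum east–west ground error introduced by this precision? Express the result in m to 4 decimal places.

0.0015 m

Rounding to 7 decimal places leaves the longitude within ±5e-08° of the true value.
Parallels shrink by cos φ, so at 74.343° a degree of longitude is 110600 × 0.2699 ≈ 29848.5 m.
Maximum E–W displacement: 5e-08 × 29848.5 = 0.00149242 m.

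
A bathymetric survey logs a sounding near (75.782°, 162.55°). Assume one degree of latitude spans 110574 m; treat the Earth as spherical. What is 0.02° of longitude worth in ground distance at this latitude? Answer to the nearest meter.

At 75.782° a degree of longitude is 110574 × cos 75.782° ≈ 27158.3 m, so 0.02° corresponds to 543.166 m.

543 meters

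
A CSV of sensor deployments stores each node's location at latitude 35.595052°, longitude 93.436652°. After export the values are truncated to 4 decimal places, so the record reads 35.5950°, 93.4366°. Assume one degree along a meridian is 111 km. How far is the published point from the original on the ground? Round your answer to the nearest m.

The latitude changed by +0.000052° and the longitude by +0.000052°.
N–S: 0.000052° × 111000 m/° = 5.772 m.
E–W at 35.595°: 0.000052° × 111000 × cos 35.595° = 0.000052 × 111000 × 0.8132 ≈ 4.69351 m.
Distance: √(5.772² + 4.69351²) ≈ 7.43942 m.

7 m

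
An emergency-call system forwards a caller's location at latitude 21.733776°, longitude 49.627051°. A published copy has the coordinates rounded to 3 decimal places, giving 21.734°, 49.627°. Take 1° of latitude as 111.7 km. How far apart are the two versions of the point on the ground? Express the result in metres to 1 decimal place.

The latitude changed by -0.000224° and the longitude by +0.000051°.
North–south shift: -0.000224 × 111700 = -25.0208 m.
East–west at this latitude: 0.000051° × 111700 × cos 21.734° ≈ 0.000051 × 103760 = 5.29174 m.
Distance: √(25.0208² + 5.29174²) ≈ 25.5743 m.

25.6 metres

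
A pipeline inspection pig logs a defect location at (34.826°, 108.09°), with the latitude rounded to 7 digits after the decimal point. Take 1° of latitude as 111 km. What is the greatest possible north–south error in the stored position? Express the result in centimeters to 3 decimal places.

Rounding to 7 decimal places leaves the latitude within ±5e-08° of the true value.
North–south distance: 5e-08° × 111000 m/° = 0.00555 m.
That is 0.00555 m = 0.555 cm.

0.555 centimeters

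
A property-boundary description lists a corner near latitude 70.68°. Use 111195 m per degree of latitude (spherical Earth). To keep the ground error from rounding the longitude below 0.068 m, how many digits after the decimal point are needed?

6 decimal places

At 70.68° one degree of longitude covers 111195 × cos 70.68° ≈ 111195 × 0.3308 ≈ 36788.2 m.
N decimal places → at most half a unit in the last place, 0.5 × 10⁻ᴺ° = 36788.2/2 × 10⁻ᴺ m.
Setting 18394.1 × 10⁻ᴺ ≤ 0.068 gives 10ᴺ ≥ 2.705e+05, i.e. N ≥ 5.43.
So 6 decimal places suffice (0.0184 m); 5 would allow up to 0.184 m.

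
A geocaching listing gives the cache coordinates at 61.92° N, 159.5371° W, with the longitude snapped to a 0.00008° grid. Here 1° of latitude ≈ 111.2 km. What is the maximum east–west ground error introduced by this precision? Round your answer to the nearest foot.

7 feet

With a 0.00008° grid the true value lies within half a step, ±0.00008°/2 = ±4e-05°, of the stored one.
Parallels shrink by cos φ, so at 61.92° a degree of longitude is 111200 × 0.4707 ≈ 52342.3 m.
East–west error: 4e-05° × 52342.3 m/° ≈ 2.09369 m.
In feet: 2.09369 m ÷ 0.3048 ≈ 6.8691 ft.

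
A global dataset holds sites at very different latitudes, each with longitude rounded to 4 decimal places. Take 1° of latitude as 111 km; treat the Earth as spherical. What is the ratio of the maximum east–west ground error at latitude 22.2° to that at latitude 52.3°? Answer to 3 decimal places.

1.514

Rounding to 4 decimal places leaves the longitude within ±5e-05° of the true value.
At 22.2°: 5e-05° × 111000 × cos 22.2° = 5e-05 × 111000 × 0.9259 ≈ 5.1386 m.
Error at 52.3° = 5e-05° × 111000 × cos 52.3° ≈ 5.55 × 0.6115 = 3.394 m.
The ratio reduces to cos 22.2° / cos 52.3° = 0.9259/0.6115 ≈ 1.5140.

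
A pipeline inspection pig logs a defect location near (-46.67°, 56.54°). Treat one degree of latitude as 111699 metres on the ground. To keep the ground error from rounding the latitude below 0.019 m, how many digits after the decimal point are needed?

One degree of latitude covers 111699 m.
With N decimal places the half-ulp bound is 0.5·10⁻ᴺ°, or 0.5·10⁻ᴺ × 111699 m on the ground.
Setting 55849.5 × 10⁻ᴺ ≤ 0.019 gives 10ᴺ ≥ 2.939e+06, i.e. N ≥ 6.47.
N = 6 would give 0.0558 m (too coarse); N = 7 gives 0.00558 m ≤ 0.019 m.

7 decimal places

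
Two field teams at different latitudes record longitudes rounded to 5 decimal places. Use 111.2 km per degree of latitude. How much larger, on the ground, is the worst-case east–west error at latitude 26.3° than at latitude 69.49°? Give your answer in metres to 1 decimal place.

0.3 metres

Rounding to 5 decimal places leaves the longitude within ±5e-06° of the true value.
At 26.3°: 5e-06° × 111200 × cos 26.3° = 5e-06 × 111200 × 0.8965 ≈ 0.49845 m.
At 69.49°: 5e-06° × 111200 × cos 69.49° = 5e-06 × 111200 × 0.3504 ≈ 0.19481 m.
So the lower-latitude error exceeds the higher by 0.49845 − 0.19481 = 0.30364 m.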